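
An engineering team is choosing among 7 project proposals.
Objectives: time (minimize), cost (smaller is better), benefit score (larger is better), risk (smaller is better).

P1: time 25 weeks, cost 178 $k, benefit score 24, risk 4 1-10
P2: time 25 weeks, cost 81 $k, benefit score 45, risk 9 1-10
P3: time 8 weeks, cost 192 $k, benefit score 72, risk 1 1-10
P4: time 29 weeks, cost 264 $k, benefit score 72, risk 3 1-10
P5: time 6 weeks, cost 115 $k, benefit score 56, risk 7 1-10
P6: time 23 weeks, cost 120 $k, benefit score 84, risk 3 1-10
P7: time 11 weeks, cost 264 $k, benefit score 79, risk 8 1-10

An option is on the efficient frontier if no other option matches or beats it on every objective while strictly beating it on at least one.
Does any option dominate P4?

Yes

P3 vs P4: time 8≤29, cost 192≤264, benefit score 72≥72, risk 1≤3 — P3 is at least as good on every objective and strictly better on at least one, so P3 dominates P4.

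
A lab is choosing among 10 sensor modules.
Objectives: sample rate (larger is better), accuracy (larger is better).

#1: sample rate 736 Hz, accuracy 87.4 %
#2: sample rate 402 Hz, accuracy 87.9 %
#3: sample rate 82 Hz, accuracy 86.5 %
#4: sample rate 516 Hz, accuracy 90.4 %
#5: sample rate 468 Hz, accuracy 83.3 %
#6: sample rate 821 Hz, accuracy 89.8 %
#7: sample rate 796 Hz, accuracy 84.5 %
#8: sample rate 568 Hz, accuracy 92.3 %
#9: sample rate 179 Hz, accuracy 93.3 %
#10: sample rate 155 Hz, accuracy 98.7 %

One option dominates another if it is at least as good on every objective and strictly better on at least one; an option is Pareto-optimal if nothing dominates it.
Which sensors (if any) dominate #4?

#8

#8: sample rate 568≥516, accuracy 92.3≥90.4 — dominates #4.
Others (#1, #2, #3, #5, #6, #7, #9, #10) are each worse than #4 on at least one objective.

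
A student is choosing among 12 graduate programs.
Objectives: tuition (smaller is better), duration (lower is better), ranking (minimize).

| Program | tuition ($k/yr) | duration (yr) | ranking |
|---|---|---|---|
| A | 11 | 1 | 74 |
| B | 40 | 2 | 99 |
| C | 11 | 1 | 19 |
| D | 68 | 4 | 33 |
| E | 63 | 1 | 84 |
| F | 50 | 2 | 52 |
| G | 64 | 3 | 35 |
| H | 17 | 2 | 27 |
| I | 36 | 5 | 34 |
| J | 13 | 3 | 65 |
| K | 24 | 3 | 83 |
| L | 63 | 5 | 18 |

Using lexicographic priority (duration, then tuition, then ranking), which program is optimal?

First minimize duration: best is 1, kept {A, C, E}.
Then minimize tuition: best is 11, kept {A, C}.
Then minimize ranking: best is 19, kept {C}.

C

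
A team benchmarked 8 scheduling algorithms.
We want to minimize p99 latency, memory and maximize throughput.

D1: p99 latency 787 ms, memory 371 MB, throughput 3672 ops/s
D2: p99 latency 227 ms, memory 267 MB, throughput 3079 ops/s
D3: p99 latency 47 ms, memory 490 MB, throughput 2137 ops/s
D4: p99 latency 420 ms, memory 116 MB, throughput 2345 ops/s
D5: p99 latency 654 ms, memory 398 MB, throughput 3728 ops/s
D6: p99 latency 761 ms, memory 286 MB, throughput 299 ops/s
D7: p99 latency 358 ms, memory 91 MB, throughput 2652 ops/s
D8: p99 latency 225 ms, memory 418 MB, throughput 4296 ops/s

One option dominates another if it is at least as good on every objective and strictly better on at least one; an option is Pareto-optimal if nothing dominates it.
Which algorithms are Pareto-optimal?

D1, D2, D3, D5, D7, D8

D1: not dominated.
D2: not dominated.
D3: not dominated (best p99 latency).
D4: dominated by D7 (p99 latency 358≤420, memory 91≤116, throughput 2652≥2345).
D5: not dominated.
D6: dominated by D2 (p99 latency 227≤761, memory 267≤286, throughput 3079≥299).
D7: not dominated (best memory).
D8: not dominated (best throughput).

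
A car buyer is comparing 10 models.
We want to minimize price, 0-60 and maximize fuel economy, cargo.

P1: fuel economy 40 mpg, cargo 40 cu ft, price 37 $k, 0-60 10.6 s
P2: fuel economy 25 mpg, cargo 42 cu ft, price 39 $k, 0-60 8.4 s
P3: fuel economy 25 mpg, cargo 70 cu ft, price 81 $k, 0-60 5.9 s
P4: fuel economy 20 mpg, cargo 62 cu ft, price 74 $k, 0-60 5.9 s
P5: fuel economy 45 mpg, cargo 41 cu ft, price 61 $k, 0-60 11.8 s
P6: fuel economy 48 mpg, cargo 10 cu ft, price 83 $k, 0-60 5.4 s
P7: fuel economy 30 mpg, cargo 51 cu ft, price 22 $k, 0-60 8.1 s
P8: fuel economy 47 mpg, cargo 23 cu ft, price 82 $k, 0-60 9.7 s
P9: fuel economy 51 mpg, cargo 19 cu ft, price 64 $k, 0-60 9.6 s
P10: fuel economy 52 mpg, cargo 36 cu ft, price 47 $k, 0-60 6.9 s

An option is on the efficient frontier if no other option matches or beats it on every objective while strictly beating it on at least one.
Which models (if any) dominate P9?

P10: fuel economy 52≥51, cargo 36≥19, price 47≤64, 0-60 6.9≤9.6 — dominates P9.
Others (P1, P2, P3, P4, P5, P6, P7, P8) are each worse than P9 on at least one objective.

P10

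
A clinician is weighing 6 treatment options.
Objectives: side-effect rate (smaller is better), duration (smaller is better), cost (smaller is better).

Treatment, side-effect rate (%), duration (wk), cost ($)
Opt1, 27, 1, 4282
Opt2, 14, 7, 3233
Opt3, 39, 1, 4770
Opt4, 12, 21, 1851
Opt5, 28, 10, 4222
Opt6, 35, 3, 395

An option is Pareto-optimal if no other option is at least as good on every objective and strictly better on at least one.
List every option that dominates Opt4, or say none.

Opt1: worse on side-effect rate (27 vs 12).
Opt2: worse on side-effect rate (14 vs 12).
Opt3: worse on side-effect rate (39 vs 12).
Opt5: worse on side-effect rate (28 vs 12).
Opt6: worse on side-effect rate (35 vs 12).
No option dominates Opt4.

none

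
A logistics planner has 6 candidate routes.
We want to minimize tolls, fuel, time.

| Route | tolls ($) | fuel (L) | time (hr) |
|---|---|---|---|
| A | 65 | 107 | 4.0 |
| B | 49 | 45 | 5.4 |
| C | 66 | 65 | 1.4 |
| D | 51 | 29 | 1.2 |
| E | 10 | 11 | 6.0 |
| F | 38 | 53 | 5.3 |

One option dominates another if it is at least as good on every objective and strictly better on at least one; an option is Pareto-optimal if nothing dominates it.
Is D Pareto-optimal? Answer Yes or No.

Yes

A: worse on tolls (65 vs 51).
B: worse on fuel (45 vs 29).
C: worse on tolls (66 vs 51).
E: worse on time (6.0 vs 1.2).
F: worse on fuel (53 vs 29).
No option is at least as good as D on every objective and strictly better on one.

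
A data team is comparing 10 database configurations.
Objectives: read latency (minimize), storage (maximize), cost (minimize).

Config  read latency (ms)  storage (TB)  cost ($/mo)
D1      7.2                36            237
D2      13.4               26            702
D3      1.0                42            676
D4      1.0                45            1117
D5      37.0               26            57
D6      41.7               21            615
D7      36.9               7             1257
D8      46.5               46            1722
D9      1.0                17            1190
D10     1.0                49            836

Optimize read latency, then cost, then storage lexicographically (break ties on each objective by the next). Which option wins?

First minimize read latency: best is 1.0, kept {D3, D4, D9, D10}.
Then minimize cost: best is 676, kept {D3}.

D3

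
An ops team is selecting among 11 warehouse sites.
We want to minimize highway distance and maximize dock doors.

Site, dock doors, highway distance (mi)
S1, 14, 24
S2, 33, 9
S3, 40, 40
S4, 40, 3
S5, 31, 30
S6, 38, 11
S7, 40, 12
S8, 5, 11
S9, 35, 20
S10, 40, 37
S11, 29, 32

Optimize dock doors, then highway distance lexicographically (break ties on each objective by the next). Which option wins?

S4

First maximize dock doors: best is 40, kept {S3, S4, S7, S10}.
Then minimize highway distance: best is 3, kept {S4}.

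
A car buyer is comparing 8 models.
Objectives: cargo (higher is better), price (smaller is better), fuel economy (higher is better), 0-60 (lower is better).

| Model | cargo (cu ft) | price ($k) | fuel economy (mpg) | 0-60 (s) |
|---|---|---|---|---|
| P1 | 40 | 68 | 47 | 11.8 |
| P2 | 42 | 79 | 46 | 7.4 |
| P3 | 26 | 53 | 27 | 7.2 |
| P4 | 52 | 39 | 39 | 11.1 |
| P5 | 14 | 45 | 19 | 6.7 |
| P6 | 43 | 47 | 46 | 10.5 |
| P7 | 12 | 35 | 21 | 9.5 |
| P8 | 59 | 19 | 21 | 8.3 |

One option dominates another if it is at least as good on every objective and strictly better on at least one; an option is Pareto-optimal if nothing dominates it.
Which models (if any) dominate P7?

P8

P8: cargo 59≥12, price 19≤35, fuel economy 21≥21, 0-60 8.3≤9.5 — dominates P7.
Others (P1, P2, P3, P4, P5, P6) are each worse than P7 on at least one objective.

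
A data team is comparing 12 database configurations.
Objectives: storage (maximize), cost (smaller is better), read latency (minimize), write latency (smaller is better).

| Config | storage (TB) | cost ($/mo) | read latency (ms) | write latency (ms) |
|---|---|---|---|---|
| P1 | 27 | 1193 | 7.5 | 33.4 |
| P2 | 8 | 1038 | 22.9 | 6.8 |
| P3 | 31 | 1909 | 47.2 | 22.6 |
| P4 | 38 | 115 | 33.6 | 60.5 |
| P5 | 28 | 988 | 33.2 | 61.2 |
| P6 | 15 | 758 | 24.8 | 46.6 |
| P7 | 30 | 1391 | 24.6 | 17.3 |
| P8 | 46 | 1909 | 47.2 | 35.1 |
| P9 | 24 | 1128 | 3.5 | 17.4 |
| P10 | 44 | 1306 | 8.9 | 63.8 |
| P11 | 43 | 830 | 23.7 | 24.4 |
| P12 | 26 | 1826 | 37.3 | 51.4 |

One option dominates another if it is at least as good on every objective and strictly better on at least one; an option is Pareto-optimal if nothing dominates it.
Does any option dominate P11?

P1: worse on storage (27 vs 43).
P2: worse on storage (8 vs 43).
P3: worse on storage (31 vs 43).
P4: worse on storage (38 vs 43).
P5: worse on storage (28 vs 43).
P6: worse on storage (15 vs 43).
P7: worse on storage (30 vs 43).
P8: worse on cost (1909 vs 830).
P9: worse on storage (24 vs 43).
P10: worse on cost (1306 vs 830).
P12: worse on storage (26 vs 43).
No option is at least as good as P11 on every objective and strictly better on one.

No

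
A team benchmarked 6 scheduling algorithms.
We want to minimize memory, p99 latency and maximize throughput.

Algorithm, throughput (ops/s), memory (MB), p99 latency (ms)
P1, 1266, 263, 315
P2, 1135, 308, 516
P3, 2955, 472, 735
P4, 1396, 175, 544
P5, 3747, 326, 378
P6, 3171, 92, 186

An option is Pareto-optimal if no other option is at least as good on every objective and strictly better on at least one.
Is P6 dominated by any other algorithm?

P1: worse on throughput (1266 vs 3171).
P2: worse on throughput (1135 vs 3171).
P3: worse on throughput (2955 vs 3171).
P4: worse on throughput (1396 vs 3171).
P5: worse on memory (326 vs 92).
No option is at least as good as P6 on every objective and strictly better on one.

No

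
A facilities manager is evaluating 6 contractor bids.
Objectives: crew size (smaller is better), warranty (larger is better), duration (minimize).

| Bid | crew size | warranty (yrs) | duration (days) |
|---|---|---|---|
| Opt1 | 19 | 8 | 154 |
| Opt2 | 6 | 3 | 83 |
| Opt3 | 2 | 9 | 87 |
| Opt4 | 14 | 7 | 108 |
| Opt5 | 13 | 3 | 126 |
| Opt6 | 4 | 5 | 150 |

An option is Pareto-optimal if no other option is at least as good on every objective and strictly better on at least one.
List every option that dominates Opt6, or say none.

Opt3

Opt3: crew size 2≤4, warranty 9≥5, duration 87≤150 — dominates Opt6.
Others (Opt1, Opt2, Opt4, Opt5) are each worse than Opt6 on at least one objective.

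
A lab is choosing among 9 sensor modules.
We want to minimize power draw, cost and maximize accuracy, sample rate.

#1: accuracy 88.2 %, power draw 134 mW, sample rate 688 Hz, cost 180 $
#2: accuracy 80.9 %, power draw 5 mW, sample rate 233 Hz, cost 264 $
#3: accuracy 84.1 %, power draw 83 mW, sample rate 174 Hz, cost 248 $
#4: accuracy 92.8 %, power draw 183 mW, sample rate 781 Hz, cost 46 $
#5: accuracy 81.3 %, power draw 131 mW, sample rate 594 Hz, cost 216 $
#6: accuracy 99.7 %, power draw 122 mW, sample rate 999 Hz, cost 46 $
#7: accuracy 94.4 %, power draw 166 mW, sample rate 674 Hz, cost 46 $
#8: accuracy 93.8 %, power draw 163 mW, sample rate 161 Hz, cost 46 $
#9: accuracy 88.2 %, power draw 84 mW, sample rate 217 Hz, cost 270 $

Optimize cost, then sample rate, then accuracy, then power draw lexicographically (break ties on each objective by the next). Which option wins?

First minimize cost: best is 46, kept {#4, #6, #7, #8}.
Then maximize sample rate: best is 999, kept {#6}.

#6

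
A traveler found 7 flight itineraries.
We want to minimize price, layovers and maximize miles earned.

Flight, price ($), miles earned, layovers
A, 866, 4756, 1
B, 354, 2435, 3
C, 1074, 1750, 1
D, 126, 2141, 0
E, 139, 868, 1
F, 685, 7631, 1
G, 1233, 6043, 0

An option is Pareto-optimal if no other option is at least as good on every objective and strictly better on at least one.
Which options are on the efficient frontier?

B, D, F, G

A: dominated by F (price 685≤866, miles earned 7631≥4756, layovers 1≤1).
B: not dominated.
C: dominated by A (price 866≤1074, miles earned 4756≥1750, layovers 1≤1).
D: not dominated (best price).
E: dominated by D (price 126≤139, miles earned 2141≥868, layovers 0≤1).
F: not dominated (best miles earned).
G: not dominated.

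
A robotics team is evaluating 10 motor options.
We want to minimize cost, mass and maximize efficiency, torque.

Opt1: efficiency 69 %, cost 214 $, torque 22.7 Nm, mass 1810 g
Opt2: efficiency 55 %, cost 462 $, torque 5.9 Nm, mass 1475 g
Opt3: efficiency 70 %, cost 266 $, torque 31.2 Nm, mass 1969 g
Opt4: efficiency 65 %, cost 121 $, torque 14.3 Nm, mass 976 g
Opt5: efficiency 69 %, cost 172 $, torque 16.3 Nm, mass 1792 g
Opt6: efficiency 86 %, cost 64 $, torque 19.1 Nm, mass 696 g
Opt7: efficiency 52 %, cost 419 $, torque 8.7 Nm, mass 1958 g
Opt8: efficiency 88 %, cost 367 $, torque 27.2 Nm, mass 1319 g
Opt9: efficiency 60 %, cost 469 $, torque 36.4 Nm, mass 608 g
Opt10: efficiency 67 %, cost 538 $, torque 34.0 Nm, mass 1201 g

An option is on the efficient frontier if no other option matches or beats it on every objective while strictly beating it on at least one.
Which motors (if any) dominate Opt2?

Opt4: efficiency 65≥55, cost 121≤462, torque 14.3≥5.9, mass 976≤1475 — dominates Opt2.
Opt6: efficiency 86≥55, cost 64≤462, torque 19.1≥5.9, mass 696≤1475 — dominates Opt2.
Opt8: efficiency 88≥55, cost 367≤462, torque 27.2≥5.9, mass 1319≤1475 — dominates Opt2.
Others (Opt1, Opt3, Opt5, Opt7, Opt9, Opt10) are each worse than Opt2 on at least one objective.

Opt4, Opt6, Opt8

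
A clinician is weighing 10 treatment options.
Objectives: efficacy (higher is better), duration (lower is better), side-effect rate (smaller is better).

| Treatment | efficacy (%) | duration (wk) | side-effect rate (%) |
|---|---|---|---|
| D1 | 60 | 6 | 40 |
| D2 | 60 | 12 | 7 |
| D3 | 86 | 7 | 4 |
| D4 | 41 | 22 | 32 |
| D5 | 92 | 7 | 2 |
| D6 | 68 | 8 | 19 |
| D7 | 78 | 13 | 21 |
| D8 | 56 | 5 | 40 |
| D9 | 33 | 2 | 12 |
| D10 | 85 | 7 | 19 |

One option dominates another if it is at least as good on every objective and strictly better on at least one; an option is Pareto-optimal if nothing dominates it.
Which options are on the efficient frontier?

D1: not dominated.
D2: dominated by D3 (efficacy 86≥60, duration 7≤12, side-effect rate 4≤7).
D3: dominated by D5 (efficacy 92≥86, duration 7≤7, side-effect rate 2≤4).
D4: dominated by D2 (efficacy 60≥41, duration 12≤22, side-effect rate 7≤32).
D5: not dominated (best efficacy).
D6: dominated by D3 (efficacy 86≥68, duration 7≤8, side-effect rate 4≤19).
D7: dominated by D3 (efficacy 86≥78, duration 7≤13, side-effect rate 4≤21).
D8: not dominated.
D9: not dominated (best duration).
D10: dominated by D3 (efficacy 86≥85, duration 7≤7, side-effect rate 4≤19).

D1, D5, D8, D9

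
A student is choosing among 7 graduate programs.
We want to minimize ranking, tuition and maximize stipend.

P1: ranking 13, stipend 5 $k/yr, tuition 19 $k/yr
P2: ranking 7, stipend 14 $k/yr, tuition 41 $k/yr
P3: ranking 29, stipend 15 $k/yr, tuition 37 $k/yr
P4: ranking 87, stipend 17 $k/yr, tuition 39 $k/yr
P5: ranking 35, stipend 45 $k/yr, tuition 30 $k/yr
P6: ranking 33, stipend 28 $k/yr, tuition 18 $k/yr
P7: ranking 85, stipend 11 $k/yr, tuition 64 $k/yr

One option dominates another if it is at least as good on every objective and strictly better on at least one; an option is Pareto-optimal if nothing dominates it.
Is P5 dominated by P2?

No

P2 vs P5: P2 is worse on stipend (14 vs 45), so it does not dominate P5.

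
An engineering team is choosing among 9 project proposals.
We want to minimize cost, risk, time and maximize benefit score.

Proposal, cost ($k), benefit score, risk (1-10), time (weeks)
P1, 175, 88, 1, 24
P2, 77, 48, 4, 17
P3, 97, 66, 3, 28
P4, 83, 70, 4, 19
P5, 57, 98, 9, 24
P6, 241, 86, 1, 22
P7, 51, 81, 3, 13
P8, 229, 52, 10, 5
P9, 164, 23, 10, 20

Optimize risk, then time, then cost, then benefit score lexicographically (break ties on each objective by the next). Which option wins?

First minimize risk: best is 1, kept {P1, P6}.
Then minimize time: best is 22, kept {P6}.

P6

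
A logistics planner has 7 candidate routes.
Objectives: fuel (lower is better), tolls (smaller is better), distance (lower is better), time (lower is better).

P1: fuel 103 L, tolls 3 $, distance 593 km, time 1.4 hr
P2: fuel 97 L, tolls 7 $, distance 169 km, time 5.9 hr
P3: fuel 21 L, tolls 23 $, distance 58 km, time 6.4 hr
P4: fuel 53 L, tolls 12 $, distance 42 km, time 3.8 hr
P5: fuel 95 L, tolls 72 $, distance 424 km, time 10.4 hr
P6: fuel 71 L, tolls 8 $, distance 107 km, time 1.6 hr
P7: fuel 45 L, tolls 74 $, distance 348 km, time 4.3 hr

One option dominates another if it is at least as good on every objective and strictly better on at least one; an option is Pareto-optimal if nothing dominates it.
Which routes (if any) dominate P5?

P3, P4, P6

P3: fuel 21≤95, tolls 23≤72, distance 58≤424, time 6.4≤10.4 — dominates P5.
P4: fuel 53≤95, tolls 12≤72, distance 42≤424, time 3.8≤10.4 — dominates P5.
P6: fuel 71≤95, tolls 8≤72, distance 107≤424, time 1.6≤10.4 — dominates P5.
Others (P1, P2, P7) are each worse than P5 on at least one objective.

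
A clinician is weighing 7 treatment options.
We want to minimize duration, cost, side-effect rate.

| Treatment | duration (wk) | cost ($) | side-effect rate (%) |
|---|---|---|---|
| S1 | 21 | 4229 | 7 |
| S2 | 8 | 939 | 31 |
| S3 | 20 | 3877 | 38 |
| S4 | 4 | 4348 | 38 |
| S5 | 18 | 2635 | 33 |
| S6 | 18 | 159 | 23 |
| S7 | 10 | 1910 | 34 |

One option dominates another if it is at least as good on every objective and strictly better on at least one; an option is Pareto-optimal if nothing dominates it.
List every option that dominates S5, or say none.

S2: duration 8≤18, cost 939≤2635, side-effect rate 31≤33 — dominates S5.
S6: duration 18≤18, cost 159≤2635, side-effect rate 23≤33 — dominates S5.
Others (S1, S3, S4, S7) are each worse than S5 on at least one objective.

S2, S6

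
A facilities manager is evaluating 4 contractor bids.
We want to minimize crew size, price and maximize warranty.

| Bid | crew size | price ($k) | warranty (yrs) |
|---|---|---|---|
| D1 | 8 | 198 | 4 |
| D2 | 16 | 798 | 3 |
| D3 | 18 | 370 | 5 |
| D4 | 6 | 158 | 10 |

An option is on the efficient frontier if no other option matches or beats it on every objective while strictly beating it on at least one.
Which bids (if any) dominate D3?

D4: crew size 6≤18, price 158≤370, warranty 10≥5 — dominates D3.
Others (D1, D2) are each worse than D3 on at least one objective.

D4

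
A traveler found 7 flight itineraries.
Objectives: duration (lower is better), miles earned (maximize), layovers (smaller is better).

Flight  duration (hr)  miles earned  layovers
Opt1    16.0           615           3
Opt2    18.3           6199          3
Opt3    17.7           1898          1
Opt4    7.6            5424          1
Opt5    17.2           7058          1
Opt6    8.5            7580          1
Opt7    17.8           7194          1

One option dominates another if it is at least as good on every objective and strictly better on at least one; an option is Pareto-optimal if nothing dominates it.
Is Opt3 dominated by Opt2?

Opt2 vs Opt3: Opt2 is worse on duration (18.3 vs 17.7), so it does not dominate Opt3.

No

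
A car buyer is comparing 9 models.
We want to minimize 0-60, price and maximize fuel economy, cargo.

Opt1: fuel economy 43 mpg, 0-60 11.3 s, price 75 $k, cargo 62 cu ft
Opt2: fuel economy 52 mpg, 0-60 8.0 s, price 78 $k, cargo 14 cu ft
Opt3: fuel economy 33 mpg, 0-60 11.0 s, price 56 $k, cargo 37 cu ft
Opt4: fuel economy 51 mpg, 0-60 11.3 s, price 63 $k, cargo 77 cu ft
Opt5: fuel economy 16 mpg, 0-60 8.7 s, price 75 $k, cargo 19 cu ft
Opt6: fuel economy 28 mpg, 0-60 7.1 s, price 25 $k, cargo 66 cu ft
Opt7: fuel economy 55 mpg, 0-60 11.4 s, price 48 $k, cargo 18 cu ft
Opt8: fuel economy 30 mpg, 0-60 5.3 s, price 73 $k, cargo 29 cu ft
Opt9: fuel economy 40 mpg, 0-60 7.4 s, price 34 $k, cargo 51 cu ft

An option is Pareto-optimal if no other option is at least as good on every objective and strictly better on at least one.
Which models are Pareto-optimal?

Opt2, Opt4, Opt6, Opt7, Opt8, Opt9

Opt1: dominated by Opt4 (fuel economy 51≥43, 0-60 11.3≤11.3, price 63≤75, cargo 77≥62).
Opt2: not dominated.
Opt3: dominated by Opt9 (fuel economy 40≥33, 0-60 7.4≤11.0, price 34≤56, cargo 51≥37).
Opt4: not dominated (best cargo).
Opt5: dominated by Opt6 (fuel economy 28≥16, 0-60 7.1≤8.7, price 25≤75, cargo 66≥19).
Opt6: not dominated (best price).
Opt7: not dominated (best fuel economy).
Opt8: not dominated (best 0-60).
Opt9: not dominated.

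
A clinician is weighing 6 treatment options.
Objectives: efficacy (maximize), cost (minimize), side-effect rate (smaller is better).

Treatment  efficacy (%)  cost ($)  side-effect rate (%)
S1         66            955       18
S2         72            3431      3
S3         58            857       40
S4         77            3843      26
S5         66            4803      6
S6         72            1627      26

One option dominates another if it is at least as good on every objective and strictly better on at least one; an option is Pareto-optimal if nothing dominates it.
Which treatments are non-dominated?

S1, S2, S3, S4, S6

S1: not dominated.
S2: not dominated (best side-effect rate).
S3: not dominated (best cost).
S4: not dominated (best efficacy).
S5: dominated by S2 (efficacy 72≥66, cost 3431≤4803, side-effect rate 3≤6).
S6: not dominated.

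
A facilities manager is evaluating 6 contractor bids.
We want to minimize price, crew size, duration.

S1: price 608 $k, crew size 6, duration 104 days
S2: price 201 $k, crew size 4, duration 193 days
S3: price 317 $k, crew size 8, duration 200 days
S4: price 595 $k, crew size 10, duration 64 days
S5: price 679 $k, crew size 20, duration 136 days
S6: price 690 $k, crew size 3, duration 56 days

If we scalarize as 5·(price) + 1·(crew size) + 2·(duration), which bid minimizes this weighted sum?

S2

S1: 5·608 + 1·6 + 2·104 = 3254
S2: 5·201 + 1·4 + 2·193 = 1395
S3: 5·317 + 1·8 + 2·200 = 1993
S4: 5·595 + 1·10 + 2·64 = 3113
S5: 5·679 + 1·20 + 2·136 = 3687
S6: 5·690 + 1·3 + 2·56 = 3565
Lowest: S2 at 1395.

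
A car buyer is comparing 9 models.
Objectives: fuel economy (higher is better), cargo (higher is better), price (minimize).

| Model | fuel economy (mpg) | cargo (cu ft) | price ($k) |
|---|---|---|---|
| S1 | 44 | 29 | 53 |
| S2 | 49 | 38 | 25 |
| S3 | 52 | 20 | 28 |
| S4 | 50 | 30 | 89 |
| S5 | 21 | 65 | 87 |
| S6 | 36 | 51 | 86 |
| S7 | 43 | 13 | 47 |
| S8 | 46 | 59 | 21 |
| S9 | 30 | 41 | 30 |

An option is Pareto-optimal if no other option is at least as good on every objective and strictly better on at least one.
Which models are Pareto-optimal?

S1: dominated by S2 (fuel economy 49≥44, cargo 38≥29, price 25≤53).
S2: not dominated.
S3: not dominated (best fuel economy).
S4: not dominated.
S5: not dominated (best cargo).
S6: dominated by S8 (fuel economy 46≥36, cargo 59≥51, price 21≤86).
S7: dominated by S2 (fuel economy 49≥43, cargo 38≥13, price 25≤47).
S8: not dominated (best price).
S9: dominated by S8 (fuel economy 46≥30, cargo 59≥41, price 21≤30).

S2, S3, S4, S5, S8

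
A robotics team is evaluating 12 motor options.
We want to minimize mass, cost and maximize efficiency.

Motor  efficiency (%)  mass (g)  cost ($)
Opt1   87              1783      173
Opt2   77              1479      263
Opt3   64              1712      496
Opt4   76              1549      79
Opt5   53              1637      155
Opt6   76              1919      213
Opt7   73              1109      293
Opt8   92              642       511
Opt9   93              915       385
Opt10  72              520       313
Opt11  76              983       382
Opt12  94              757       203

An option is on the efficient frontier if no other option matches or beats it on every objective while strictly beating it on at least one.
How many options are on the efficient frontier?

Opt1: not dominated.
Opt2: dominated by Opt12 (efficiency 94≥77, mass 757≤1479, cost 203≤263).
Opt3: dominated by Opt2 (efficiency 77≥64, mass 1479≤1712, cost 263≤496).
Opt4: not dominated (best cost).
Opt5: dominated by Opt4 (efficiency 76≥53, mass 1549≤1637, cost 79≤155).
Opt6: dominated by Opt1 (efficiency 87≥76, mass 1783≤1919, cost 173≤213).
Opt7: dominated by Opt12 (efficiency 94≥73, mass 757≤1109, cost 203≤293).
Opt8: not dominated.
Opt9: dominated by Opt12 (efficiency 94≥93, mass 757≤915, cost 203≤385).
Opt10: not dominated (best mass).
Opt11: dominated by Opt12 (efficiency 94≥76, mass 757≤983, cost 203≤382).
Opt12: not dominated (best efficiency).
Pareto-optimal: Opt1, Opt4, Opt8, Opt10, Opt12 → 5.

5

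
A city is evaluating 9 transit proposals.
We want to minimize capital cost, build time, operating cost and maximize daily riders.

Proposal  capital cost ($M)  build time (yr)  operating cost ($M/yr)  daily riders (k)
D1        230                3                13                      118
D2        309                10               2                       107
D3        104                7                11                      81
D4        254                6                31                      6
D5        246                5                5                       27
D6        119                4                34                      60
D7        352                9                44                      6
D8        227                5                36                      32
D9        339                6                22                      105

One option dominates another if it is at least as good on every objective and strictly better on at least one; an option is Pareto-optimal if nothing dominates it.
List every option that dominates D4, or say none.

D1: capital cost 230≤254, build time 3≤6, operating cost 13≤31, daily riders 118≥6 — dominates D4.
D5: capital cost 246≤254, build time 5≤6, operating cost 5≤31, daily riders 27≥6 — dominates D4.
Others (D2, D3, D6, D7, D8, D9) are each worse than D4 on at least one objective.

D1, D5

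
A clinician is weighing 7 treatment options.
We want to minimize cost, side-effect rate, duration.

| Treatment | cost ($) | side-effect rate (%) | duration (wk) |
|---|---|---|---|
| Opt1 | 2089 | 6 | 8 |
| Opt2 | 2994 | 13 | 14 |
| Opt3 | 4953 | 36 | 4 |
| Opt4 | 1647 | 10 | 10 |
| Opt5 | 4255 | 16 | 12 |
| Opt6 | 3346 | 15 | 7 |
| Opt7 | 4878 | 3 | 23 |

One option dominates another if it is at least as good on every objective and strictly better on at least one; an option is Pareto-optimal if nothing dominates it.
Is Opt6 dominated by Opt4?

Opt4 vs Opt6: Opt4 is worse on duration (10 vs 7), so it does not dominate Opt6.

No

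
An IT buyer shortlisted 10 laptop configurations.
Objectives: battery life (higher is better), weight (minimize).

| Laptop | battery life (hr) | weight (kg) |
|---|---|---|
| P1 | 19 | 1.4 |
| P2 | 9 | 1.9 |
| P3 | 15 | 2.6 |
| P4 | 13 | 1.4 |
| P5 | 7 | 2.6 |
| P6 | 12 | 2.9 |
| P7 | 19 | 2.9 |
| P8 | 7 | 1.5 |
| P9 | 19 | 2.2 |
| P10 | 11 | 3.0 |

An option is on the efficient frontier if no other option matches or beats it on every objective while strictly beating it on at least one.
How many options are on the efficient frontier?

1

P1: not dominated.
P2: dominated by P1 (battery life 19≥9, weight 1.4≤1.9).
P3: dominated by P1 (battery life 19≥15, weight 1.4≤2.6).
P4: dominated by P1 (battery life 19≥13, weight 1.4≤1.4).
P5: dominated by P1 (battery life 19≥7, weight 1.4≤2.6).
P6: dominated by P1 (battery life 19≥12, weight 1.4≤2.9).
P7: dominated by P1 (battery life 19≥19, weight 1.4≤2.9).
P8: dominated by P1 (battery life 19≥7, weight 1.4≤1.5).
P9: dominated by P1 (battery life 19≥19, weight 1.4≤2.2).
P10: dominated by P1 (battery life 19≥11, weight 1.4≤3.0).
Pareto-optimal: P1 → 1.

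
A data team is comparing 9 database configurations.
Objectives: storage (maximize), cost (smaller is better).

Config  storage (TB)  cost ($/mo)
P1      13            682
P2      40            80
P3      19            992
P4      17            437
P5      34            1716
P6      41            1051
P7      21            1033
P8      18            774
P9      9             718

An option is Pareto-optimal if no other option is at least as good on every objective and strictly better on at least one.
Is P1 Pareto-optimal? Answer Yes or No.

No

P2 vs P1: storage 40≥13, cost 80≤682 — P2 is at least as good on every objective and strictly better on at least one, so P2 dominates P1.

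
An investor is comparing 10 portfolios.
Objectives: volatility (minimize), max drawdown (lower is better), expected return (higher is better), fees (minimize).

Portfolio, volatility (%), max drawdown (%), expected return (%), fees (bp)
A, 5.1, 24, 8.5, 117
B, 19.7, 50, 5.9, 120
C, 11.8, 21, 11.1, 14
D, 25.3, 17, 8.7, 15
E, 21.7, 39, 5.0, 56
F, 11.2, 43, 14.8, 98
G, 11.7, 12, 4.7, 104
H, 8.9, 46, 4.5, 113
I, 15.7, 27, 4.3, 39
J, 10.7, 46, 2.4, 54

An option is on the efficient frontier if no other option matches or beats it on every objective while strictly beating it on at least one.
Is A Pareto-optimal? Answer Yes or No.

B: worse on volatility (19.7 vs 5.1).
C: worse on volatility (11.8 vs 5.1).
D: worse on volatility (25.3 vs 5.1).
E: worse on volatility (21.7 vs 5.1).
F: worse on volatility (11.2 vs 5.1).
G: worse on volatility (11.7 vs 5.1).
H: worse on volatility (8.9 vs 5.1).
I: worse on volatility (15.7 vs 5.1).
J: worse on volatility (10.7 vs 5.1).
No option is at least as good as A on every objective and strictly better on one.

Yes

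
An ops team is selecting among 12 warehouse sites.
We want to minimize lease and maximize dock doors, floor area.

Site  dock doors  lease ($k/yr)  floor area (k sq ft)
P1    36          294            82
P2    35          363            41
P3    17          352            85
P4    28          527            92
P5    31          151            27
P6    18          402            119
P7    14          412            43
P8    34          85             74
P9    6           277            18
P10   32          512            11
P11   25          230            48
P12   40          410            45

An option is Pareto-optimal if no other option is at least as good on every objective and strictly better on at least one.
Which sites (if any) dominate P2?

P1

P1: dock doors 36≥35, lease 294≤363, floor area 82≥41 — dominates P2.
Others (P3, P4, P5, P6, P7, P8, P9, P10, P11, P12) are each worse than P2 on at least one objective.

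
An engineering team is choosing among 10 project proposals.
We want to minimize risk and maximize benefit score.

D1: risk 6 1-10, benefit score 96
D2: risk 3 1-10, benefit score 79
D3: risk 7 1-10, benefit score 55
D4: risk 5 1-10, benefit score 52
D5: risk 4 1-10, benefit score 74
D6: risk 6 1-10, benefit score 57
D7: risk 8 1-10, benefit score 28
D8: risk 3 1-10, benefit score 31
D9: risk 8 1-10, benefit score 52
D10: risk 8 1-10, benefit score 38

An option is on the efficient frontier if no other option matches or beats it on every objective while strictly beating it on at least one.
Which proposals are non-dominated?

D1, D2

D1: not dominated (best benefit score).
D2: not dominated.
D3: dominated by D1 (risk 6≤7, benefit score 96≥55).
D4: dominated by D2 (risk 3≤5, benefit score 79≥52).
D5: dominated by D2 (risk 3≤4, benefit score 79≥74).
D6: dominated by D1 (risk 6≤6, benefit score 96≥57).
D7: dominated by D1 (risk 6≤8, benefit score 96≥28).
D8: dominated by D2 (risk 3≤3, benefit score 79≥31).
D9: dominated by D1 (risk 6≤8, benefit score 96≥52).
D10: dominated by D1 (risk 6≤8, benefit score 96≥38).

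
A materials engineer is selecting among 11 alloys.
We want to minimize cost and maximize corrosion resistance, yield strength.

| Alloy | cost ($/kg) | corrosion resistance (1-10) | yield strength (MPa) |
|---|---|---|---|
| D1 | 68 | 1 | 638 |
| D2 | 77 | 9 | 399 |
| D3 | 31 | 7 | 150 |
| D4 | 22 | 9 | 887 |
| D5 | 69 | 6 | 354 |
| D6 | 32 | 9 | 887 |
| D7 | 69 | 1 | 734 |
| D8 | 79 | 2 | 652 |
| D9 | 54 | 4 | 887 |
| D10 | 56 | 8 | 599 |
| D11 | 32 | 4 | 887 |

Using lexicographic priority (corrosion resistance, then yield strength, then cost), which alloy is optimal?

D4

First maximize corrosion resistance: best is 9, kept {D2, D4, D6}.
Then maximize yield strength: best is 887, kept {D4, D6}.
Then minimize cost: best is 22, kept {D4}.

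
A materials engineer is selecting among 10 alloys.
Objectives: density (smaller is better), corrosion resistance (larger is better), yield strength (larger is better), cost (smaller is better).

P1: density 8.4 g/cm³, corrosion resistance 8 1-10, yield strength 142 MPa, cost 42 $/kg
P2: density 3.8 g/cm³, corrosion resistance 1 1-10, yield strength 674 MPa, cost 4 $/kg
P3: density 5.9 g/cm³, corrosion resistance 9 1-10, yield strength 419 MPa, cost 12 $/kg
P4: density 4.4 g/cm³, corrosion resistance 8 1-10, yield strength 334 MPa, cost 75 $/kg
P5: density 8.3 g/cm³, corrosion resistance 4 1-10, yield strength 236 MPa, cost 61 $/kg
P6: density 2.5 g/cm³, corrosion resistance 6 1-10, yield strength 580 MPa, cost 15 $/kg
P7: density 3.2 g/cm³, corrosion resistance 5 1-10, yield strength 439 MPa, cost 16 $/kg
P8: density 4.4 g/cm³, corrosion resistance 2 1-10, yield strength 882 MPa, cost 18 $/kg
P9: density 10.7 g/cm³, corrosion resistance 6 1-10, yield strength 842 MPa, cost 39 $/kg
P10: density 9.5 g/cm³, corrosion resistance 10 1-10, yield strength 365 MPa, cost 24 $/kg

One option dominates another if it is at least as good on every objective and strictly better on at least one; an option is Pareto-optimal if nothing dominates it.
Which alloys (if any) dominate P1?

P3: density 5.9≤8.4, corrosion resistance 9≥8, yield strength 419≥142, cost 12≤42 — dominates P1.
Others (P2, P4, P5, P6, P7, P8, P9, P10) are each worse than P1 on at least one objective.

P3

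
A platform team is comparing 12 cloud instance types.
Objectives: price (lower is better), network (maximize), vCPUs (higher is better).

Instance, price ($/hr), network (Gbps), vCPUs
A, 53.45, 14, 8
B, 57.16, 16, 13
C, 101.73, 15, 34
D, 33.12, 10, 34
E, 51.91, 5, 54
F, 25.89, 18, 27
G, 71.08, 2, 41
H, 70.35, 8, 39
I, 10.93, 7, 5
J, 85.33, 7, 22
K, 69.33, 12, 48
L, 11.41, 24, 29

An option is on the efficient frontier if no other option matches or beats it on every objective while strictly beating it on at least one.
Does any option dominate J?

D vs J: price 33.12≤85.33, network 10≥7, vCPUs 34≥22 — D is at least as good on every objective and strictly better on at least one, so D dominates J.

Yes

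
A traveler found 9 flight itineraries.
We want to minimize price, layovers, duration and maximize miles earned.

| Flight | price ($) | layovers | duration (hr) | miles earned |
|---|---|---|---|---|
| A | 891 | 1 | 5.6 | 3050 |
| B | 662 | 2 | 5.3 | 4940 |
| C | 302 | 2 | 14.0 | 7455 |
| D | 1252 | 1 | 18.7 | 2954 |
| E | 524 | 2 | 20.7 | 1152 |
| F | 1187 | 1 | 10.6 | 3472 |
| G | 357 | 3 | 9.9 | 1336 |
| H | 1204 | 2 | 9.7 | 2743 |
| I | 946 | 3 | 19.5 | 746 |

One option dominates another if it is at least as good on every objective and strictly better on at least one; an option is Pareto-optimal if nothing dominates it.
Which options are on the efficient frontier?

A: not dominated.
B: not dominated (best duration).
C: not dominated (best price).
D: dominated by A (price 891≤1252, layovers 1≤1, duration 5.6≤18.7, miles earned 3050≥2954).
E: dominated by C (price 302≤524, layovers 2≤2, duration 14.0≤20.7, miles earned 7455≥1152).
F: not dominated.
G: not dominated.
H: dominated by A (price 891≤1204, layovers 1≤2, duration 5.6≤9.7, miles earned 3050≥2743).
I: dominated by A (price 891≤946, layovers 1≤3, duration 5.6≤19.5, miles earned 3050≥746).

A, B, C, F, G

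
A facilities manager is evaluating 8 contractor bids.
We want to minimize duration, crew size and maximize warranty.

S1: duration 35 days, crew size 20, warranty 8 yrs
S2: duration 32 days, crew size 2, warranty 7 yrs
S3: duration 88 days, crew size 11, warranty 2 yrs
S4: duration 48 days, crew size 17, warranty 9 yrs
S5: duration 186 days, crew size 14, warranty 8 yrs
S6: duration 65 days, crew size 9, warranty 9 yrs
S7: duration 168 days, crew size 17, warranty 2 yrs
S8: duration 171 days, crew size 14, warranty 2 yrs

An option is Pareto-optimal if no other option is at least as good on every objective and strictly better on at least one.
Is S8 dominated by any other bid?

S2 vs S8: duration 32≤171, crew size 2≤14, warranty 7≥2 — S2 is at least as good on every objective and strictly better on at least one, so S2 dominates S8.

Yes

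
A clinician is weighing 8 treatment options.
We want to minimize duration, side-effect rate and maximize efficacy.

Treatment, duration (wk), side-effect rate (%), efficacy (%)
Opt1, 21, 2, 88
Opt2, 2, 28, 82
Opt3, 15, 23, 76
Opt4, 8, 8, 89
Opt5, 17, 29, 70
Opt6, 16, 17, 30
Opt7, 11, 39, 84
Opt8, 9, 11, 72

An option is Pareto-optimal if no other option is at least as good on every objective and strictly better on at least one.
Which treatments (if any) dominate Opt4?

Opt1: worse on duration (21 vs 8).
Opt2: worse on side-effect rate (28 vs 8).
Opt3: worse on duration (15 vs 8).
Opt5: worse on duration (17 vs 8).
Opt6: worse on duration (16 vs 8).
Opt7: worse on duration (11 vs 8).
Opt8: worse on duration (9 vs 8).
No option dominates Opt4.

none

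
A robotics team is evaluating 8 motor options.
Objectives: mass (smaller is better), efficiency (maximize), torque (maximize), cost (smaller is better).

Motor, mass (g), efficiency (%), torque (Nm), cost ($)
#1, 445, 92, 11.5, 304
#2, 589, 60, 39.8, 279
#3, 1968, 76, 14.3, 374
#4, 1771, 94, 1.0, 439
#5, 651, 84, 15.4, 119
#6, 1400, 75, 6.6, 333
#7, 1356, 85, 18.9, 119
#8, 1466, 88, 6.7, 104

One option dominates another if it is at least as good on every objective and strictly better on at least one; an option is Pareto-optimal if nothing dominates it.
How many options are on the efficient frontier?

6

#1: not dominated (best mass).
#2: not dominated (best torque).
#3: dominated by #5 (mass 651≤1968, efficiency 84≥76, torque 15.4≥14.3, cost 119≤374).
#4: not dominated (best efficiency).
#5: not dominated.
#6: dominated by #1 (mass 445≤1400, efficiency 92≥75, torque 11.5≥6.6, cost 304≤333).
#7: not dominated.
#8: not dominated (best cost).
Pareto-optimal: #1, #2, #4, #5, #7, #8 → 6.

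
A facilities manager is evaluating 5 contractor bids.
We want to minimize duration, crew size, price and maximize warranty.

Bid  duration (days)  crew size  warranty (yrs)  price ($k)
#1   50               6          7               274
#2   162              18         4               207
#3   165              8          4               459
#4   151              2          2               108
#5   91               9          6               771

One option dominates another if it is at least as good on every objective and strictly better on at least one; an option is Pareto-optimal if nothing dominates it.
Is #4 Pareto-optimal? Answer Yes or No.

Yes

#1: worse on crew size (6 vs 2).
#2: worse on duration (162 vs 151).
#3: worse on duration (165 vs 151).
#5: worse on crew size (9 vs 2).
No option is at least as good as #4 on every objective and strictly better on one.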